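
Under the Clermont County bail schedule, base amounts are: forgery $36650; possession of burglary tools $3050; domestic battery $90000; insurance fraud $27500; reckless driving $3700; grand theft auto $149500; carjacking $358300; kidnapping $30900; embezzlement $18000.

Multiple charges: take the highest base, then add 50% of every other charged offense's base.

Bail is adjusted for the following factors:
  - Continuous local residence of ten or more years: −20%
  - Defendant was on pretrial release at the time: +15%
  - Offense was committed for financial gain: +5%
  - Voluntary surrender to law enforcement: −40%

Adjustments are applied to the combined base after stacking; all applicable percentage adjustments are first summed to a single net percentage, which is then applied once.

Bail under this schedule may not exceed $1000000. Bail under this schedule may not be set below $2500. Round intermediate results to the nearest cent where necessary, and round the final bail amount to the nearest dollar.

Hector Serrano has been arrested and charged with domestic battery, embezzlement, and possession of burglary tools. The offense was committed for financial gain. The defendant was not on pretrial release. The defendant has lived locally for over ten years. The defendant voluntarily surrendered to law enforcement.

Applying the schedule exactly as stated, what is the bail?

Base amounts from the schedule: domestic battery $90000; embezzlement $18000; possession of burglary tools $3050.
Stacking rule: highest base plus 50% of each additional charge. Highest is domestic battery at $90000. Additional: $18000 × 50% = $9000; $3050 × 50% = $1525. Combined base = $90000 + $10525 = $100525.
Net percentage adjustment: −20% +5% −40% = −55%. $100525 × 0.45 = $45236.25.
$45236.25 is within the $1000000 maximum.
$45236.25 is at or above the $2500 minimum.
Rounded to the nearest dollar: $45236.

$45236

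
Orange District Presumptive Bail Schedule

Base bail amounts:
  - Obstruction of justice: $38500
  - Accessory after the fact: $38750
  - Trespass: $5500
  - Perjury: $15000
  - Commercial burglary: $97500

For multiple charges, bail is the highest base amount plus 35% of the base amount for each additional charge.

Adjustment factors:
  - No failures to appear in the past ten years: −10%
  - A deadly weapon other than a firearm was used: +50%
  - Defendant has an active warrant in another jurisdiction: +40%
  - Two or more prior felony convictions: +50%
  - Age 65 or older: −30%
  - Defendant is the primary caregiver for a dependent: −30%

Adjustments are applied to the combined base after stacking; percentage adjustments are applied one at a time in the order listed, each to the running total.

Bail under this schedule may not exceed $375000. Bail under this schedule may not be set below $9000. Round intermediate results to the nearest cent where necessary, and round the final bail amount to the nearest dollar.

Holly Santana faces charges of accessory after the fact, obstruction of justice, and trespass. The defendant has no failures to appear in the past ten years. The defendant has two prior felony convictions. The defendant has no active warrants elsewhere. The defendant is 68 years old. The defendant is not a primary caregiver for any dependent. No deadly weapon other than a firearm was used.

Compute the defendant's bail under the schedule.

Base amounts from the schedule: accessory after the fact $38750; obstruction of justice $38500; trespass $5500.
Stacking rule: highest base plus 35% of each additional charge. Highest is accessory after the fact at $38750. Additional: $38500 × 35% = $13475; $5500 × 35% = $1925. Combined base = $38750 + $15400 = $54150.
No failures to appear in the past ten years (−10%): $54150 × 0.9 = $48735.
Two or more prior felony convictions (+50%): $48735 × 1.5 = $73102.50.
Age 65 or older (−30%): $73102.50 × 0.7 = $51171.75.
$51171.75 is within the $375000 maximum.
$51171.75 is at or above the $9000 minimum.
Rounded to the nearest dollar: $51172.

$51172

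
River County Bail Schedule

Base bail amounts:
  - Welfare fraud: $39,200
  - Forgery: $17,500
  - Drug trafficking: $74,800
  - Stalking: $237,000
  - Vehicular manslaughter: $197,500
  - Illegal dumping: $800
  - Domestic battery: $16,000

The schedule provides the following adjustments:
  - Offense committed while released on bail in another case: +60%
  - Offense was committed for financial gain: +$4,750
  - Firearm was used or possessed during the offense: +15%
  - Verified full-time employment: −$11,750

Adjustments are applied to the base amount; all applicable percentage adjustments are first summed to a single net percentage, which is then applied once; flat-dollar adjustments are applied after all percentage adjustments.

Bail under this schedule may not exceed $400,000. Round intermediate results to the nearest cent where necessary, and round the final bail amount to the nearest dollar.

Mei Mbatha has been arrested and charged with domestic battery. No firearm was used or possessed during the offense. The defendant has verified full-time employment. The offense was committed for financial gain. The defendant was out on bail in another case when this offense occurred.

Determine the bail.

Base amounts from the schedule: domestic battery $16,000.
Single charge. Combined base = $16,000.
Offense committed while released on bail in another case (+60%): $16,000 × 1.6 = $25,600.
Offense was committed for financial gain (+$4,750 flat): $25,600 + $4,750 = $30,350.
Verified full-time employment (−$11,750 flat): $30,350 − $11,750 = $18,600.
$18,600 is within the $400,000 maximum.

$18,600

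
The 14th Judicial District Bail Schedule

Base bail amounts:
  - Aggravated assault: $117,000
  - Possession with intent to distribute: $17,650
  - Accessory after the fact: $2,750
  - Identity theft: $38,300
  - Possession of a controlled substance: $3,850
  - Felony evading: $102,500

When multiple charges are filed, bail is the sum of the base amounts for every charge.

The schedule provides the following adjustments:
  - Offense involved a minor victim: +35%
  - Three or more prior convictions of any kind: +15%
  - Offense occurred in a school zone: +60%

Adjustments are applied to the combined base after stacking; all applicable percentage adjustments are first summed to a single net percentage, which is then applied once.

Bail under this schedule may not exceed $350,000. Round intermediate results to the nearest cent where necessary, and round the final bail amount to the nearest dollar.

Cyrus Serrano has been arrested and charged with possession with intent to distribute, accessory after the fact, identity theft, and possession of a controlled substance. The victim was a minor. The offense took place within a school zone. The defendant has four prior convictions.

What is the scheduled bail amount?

$131,355

Base amounts from the schedule: possession with intent to distribute $17,650; accessory after the fact $2,750; identity theft $38,300; possession of a controlled substance $3,850.
Stacking rule: sum of all bases. $17,650 + $2,750 + $38,300 + $3,850 = $62,550.
Net percentage adjustment: +35% +15% +60% = +110%. $62,550 × 2.1 = $131,355.
$131,355 is within the $350,000 maximum.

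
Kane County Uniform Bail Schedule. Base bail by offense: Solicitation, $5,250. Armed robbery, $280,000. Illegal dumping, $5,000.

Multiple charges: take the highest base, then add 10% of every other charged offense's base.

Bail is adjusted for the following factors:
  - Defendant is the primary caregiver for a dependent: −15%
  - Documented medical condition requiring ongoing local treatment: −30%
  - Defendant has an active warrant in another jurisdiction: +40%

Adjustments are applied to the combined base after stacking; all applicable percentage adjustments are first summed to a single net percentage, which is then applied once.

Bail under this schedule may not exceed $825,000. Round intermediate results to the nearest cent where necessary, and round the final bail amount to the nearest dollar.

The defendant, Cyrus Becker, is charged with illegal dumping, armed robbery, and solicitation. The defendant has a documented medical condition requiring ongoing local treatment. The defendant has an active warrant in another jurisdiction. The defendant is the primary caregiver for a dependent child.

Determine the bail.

$266,974

Base amounts from the schedule: illegal dumping $5,000; armed robbery $280,000; solicitation $5,250.
Stacking rule: highest base plus 10% of each additional charge. Highest is armed robbery at $280,000. Additional: $5,000 × 10% = $500; $5,250 × 10% = $525. Combined base = $280,000 + $1,025 = $281,025.
Net percentage adjustment: −15% −30% +40% = −5%. $281,025 × 0.95 = $266,973.75.
$266,973.75 is within the $825,000 maximum.
Rounded to the nearest dollar: $266,974.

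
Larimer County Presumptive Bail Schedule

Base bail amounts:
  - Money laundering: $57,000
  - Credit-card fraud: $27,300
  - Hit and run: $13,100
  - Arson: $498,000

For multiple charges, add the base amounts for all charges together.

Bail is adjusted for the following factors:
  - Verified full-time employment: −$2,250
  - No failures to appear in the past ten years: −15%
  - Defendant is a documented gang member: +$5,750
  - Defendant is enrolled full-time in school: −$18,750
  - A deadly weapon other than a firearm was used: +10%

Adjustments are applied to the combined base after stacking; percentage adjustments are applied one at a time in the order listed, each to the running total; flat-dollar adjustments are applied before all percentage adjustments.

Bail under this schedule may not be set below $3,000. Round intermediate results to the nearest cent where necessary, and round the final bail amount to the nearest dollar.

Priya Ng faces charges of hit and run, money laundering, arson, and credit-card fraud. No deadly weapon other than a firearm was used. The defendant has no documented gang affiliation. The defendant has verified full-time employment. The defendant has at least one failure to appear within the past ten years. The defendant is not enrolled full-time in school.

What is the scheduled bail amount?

Base amounts from the schedule: hit and run $13,100; money laundering $57,000; arson $498,000; credit-card fraud $27,300.
Stacking rule: sum of all bases. $13,100 + $57,000 + $498,000 + $27,300 = $595,400.
Verified full-time employment (−$2,250 flat): $595,400 − $2,250 = $593,150.
$593,150 is at or above the $3,000 minimum.

$593,150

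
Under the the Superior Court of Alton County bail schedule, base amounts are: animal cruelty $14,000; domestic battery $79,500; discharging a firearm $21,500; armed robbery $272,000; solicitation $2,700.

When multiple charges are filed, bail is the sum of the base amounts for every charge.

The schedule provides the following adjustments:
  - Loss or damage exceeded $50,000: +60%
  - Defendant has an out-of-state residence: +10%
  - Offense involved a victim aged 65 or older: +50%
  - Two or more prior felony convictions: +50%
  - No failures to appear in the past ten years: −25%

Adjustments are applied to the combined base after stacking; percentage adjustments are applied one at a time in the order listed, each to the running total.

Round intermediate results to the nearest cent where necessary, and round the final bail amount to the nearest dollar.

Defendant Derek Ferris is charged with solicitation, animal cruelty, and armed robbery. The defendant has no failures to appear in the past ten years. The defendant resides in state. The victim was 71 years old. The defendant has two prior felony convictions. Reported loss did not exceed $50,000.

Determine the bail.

Base amounts from the schedule: solicitation $2,700; animal cruelty $14,000; armed robbery $272,000.
Stacking rule: sum of all bases. $2,700 + $14,000 + $272,000 = $288,700.
Offense involved a victim aged 65 or older (+50%): $288,700 × 1.5 = $433,050.
Two or more prior felony convictions (+50%): $433,050 × 1.5 = $649,575.
No failures to appear in the past ten years (−25%): $649,575 × 0.75 = $487,181.25.
Rounded to the nearest dollar: $487,181.

$487,181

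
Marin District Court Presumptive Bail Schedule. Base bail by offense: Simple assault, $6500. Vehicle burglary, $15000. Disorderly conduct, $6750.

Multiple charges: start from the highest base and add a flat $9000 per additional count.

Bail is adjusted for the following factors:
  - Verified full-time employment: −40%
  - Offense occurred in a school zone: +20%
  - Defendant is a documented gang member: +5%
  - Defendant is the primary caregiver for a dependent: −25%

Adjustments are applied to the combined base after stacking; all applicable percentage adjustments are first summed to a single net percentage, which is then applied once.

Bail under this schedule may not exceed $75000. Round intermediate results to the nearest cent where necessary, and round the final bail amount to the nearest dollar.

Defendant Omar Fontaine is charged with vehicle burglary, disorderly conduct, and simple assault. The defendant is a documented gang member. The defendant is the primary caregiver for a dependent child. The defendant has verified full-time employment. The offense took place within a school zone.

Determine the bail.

$19800

Base amounts from the schedule: vehicle burglary $15000; disorderly conduct $6750; simple assault $6500.
Stacking rule: highest base plus $9000 per additional charge. Highest is vehicle burglary at $15000; 2 additional charges → +$18000. Combined base = $33000.
Net percentage adjustment: −40% +20% +5% −25% = −40%. $33000 × 0.6 = $19800.
$19800 is within the $75000 maximum.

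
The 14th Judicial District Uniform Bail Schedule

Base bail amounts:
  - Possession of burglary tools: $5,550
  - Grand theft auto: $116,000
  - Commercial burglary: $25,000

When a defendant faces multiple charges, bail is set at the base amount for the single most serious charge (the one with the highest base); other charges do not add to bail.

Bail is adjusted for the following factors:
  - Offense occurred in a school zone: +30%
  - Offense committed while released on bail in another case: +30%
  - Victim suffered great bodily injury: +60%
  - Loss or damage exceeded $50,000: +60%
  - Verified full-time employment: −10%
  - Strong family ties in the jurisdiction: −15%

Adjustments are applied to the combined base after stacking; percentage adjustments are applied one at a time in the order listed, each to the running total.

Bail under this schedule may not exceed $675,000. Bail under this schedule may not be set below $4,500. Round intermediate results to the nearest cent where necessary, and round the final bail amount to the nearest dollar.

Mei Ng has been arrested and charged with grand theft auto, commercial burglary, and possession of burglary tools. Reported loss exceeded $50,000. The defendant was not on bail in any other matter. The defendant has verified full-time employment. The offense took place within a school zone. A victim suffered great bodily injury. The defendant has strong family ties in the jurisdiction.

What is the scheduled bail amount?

Base amounts from the schedule: grand theft auto $116,000; commercial burglary $25,000; possession of burglary tools $5,550.
Stacking rule: use the highest base only. Highest is grand theft auto at $116,000. Combined base = $116,000.
Offense occurred in a school zone (+30%): $116,000 × 1.3 = $150,800.
Victim suffered great bodily injury (+60%): $150,800 × 1.6 = $241,280.
Loss or damage exceeded $50,000 (+60%): $241,280 × 1.6 = $386,048.
Verified full-time employment (−10%): $386,048 × 0.9 = $347,443.20.
Strong family ties in the jurisdiction (−15%): $347,443.20 × 0.85 = $295,326.72.
$295,326.72 is within the $675,000 maximum.
$295,326.72 is at or above the $4,500 minimum.
Rounded to the nearest dollar: $295,327.

$295,327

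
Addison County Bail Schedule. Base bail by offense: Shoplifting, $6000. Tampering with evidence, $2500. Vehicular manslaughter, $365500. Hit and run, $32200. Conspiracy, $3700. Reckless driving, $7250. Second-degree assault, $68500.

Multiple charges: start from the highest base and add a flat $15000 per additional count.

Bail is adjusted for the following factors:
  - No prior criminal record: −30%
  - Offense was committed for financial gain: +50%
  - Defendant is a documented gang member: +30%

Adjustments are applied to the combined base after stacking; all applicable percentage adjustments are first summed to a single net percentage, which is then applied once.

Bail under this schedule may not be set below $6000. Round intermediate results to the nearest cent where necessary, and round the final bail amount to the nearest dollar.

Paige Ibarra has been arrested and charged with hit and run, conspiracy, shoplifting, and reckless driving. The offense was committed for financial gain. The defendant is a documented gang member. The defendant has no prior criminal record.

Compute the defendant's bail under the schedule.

$115800

Base amounts from the schedule: hit and run $32200; conspiracy $3700; shoplifting $6000; reckless driving $7250.
Stacking rule: highest base plus $15000 per additional charge. Highest is hit and run at $32200; 3 additional charges → +$45000. Combined base = $77200.
Net percentage adjustment: −30% +50% +30% = +50%. $77200 × 1.5 = $115800.
$115800 is at or above the $6000 minimum.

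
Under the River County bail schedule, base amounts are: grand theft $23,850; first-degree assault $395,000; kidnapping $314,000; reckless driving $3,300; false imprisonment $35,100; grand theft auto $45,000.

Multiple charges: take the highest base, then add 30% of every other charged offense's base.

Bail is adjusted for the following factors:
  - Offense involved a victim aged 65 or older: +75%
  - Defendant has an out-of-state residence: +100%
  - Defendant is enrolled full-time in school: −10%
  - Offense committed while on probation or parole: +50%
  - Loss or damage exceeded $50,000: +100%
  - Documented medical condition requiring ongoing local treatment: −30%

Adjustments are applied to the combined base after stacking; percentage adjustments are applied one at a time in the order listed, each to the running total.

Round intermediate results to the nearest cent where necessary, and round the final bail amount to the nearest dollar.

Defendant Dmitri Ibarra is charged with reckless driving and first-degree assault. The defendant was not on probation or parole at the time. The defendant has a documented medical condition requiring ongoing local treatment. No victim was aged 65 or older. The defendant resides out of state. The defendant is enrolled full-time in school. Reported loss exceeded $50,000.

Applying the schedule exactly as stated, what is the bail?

Base amounts from the schedule: reckless driving $3,300; first-degree assault $395,000.
Stacking rule: highest base plus 30% of each additional charge. Highest is first-degree assault at $395,000. Additional: $3,300 × 30% = $990. Combined base = $395,000 + $990 = $395,990.
Defendant has an out-of-state residence (+100%): $395,990 × 2 = $791,980.
Defendant is enrolled full-time in school (−10%): $791,980 × 0.9 = $712,782.
Loss or damage exceeded $50,000 (+100%): $712,782 × 2 = $1,425,564.
Documented medical condition requiring ongoing local treatment (−30%): $1,425,564 × 0.7 = $997,894.80.
Rounded to the nearest dollar: $997,895.

$997,895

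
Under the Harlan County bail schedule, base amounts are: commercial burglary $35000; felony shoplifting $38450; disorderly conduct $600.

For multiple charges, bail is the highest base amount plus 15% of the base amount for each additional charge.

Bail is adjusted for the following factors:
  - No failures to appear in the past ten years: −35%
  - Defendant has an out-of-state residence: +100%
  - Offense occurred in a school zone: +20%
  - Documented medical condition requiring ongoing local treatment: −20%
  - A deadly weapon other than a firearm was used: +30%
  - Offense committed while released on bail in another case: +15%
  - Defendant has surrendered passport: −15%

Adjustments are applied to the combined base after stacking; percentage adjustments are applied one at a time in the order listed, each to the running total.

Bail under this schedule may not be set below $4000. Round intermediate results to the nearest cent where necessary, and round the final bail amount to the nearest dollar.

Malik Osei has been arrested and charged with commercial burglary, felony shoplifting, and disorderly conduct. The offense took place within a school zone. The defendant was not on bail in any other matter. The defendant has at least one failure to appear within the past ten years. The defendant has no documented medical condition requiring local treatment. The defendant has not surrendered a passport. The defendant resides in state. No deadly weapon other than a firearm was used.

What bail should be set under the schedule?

$52548

Base amounts from the schedule: commercial burglary $35000; felony shoplifting $38450; disorderly conduct $600.
Stacking rule: highest base plus 15% of each additional charge. Highest is felony shoplifting at $38450. Additional: $35000 × 15% = $5250; $600 × 15% = $90. Combined base = $38450 + $5340 = $43790.
Offense occurred in a school zone (+20%): $43790 × 1.2 = $52548.
$52548 is at or above the $4000 minimum.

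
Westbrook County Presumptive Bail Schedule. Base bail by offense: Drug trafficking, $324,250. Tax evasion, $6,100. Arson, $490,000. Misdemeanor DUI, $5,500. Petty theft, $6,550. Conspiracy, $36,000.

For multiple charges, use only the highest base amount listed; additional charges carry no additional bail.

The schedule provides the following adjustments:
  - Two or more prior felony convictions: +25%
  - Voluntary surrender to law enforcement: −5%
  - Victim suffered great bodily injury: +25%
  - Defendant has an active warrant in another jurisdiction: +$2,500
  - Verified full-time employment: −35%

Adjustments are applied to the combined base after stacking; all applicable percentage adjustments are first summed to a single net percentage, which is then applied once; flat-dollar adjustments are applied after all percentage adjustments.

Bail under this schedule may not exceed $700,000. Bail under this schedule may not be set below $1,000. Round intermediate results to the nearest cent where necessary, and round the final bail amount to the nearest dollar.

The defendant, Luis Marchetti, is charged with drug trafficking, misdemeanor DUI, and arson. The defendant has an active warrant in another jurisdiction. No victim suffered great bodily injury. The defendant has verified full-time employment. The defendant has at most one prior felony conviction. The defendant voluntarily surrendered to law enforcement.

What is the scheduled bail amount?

$296,500

Base amounts from the schedule: drug trafficking $324,250; misdemeanor DUI $5,500; arson $490,000.
Stacking rule: use the highest base only. Highest is arson at $490,000. Combined base = $490,000.
Net percentage adjustment: −5% −35% = −40%. $490,000 × 0.6 = $294,000.
Defendant has an active warrant in another jurisdiction (+$2,500 flat): $294,000 + $2,500 = $296,500.
$296,500 is within the $700,000 maximum.
$296,500 is at or above the $1,000 minimum.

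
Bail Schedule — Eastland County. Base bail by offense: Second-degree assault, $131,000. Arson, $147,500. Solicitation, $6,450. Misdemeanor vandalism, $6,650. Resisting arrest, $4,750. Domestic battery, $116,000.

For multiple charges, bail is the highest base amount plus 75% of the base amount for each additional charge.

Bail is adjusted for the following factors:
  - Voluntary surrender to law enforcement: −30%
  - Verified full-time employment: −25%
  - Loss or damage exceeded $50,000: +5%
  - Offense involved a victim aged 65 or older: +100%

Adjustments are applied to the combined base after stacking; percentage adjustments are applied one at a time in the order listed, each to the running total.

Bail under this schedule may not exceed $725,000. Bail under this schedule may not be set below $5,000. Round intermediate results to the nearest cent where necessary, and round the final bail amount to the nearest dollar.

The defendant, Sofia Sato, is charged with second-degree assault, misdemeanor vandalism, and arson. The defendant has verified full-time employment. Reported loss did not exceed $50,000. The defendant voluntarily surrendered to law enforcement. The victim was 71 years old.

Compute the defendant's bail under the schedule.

Base amounts from the schedule: second-degree assault $131,000; misdemeanor vandalism $6,650; arson $147,500.
Stacking rule: highest base plus 75% of each additional charge. Highest is arson at $147,500. Additional: $131,000 × 75% = $98,250; $6,650 × 75% = $4,987.50. Combined base = $147,500 + $103,237.50 = $250,737.50.
Voluntary surrender to law enforcement (−30%): $250,737.50 × 0.7 = $175,516.25.
Verified full-time employment (−25%): $175,516.25 × 0.75 = $131,637.19.
Offense involved a victim aged 65 or older (+100%): $131,637.19 × 2 = $263,274.38.
$263,274.38 is within the $725,000 maximum.
$263,274.38 is at or above the $5,000 minimum.
Rounded to the nearest dollar: $263,274.

$263,274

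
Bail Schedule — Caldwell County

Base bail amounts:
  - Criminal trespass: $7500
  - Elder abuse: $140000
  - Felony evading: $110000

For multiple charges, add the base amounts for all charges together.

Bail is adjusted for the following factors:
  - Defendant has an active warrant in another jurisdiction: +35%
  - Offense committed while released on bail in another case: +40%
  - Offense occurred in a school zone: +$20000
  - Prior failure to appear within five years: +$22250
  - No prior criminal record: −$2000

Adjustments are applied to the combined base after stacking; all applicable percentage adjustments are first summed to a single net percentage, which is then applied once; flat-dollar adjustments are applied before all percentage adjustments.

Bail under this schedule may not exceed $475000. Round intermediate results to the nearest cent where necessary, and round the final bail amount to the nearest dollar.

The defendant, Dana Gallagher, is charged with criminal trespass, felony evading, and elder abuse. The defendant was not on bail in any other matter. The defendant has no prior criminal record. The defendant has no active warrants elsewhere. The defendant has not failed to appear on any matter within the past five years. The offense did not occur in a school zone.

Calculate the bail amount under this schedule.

Base amounts from the schedule: criminal trespass $7500; felony evading $110000; elder abuse $140000.
Stacking rule: sum of all bases. $7500 + $110000 + $140000 = $257500.
No prior criminal record (−$2000 flat): $257500 − $2000 = $255500.
$255500 is within the $475000 maximum.

$255500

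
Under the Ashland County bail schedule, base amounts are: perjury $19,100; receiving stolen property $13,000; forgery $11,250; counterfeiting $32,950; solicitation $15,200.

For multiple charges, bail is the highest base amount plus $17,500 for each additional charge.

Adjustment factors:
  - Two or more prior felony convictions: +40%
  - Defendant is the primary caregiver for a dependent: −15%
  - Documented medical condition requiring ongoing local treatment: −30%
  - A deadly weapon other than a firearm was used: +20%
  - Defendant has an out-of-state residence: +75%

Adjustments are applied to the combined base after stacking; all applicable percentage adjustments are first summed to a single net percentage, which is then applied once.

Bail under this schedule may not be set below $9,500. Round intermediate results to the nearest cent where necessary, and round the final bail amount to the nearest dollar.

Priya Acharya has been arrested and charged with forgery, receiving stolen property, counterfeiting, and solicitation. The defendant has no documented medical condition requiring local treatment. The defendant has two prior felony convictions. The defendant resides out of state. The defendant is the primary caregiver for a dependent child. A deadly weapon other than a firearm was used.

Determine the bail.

$187,990

Base amounts from the schedule: forgery $11,250; receiving stolen property $13,000; counterfeiting $32,950; solicitation $15,200.
Stacking rule: highest base plus $17,500 per additional charge. Highest is counterfeiting at $32,950; 3 additional charges → +$52,500. Combined base = $85,450.
Net percentage adjustment: +40% −15% +20% +75% = +120%. $85,450 × 2.2 = $187,990.
$187,990 is at or above the $9,500 minimum.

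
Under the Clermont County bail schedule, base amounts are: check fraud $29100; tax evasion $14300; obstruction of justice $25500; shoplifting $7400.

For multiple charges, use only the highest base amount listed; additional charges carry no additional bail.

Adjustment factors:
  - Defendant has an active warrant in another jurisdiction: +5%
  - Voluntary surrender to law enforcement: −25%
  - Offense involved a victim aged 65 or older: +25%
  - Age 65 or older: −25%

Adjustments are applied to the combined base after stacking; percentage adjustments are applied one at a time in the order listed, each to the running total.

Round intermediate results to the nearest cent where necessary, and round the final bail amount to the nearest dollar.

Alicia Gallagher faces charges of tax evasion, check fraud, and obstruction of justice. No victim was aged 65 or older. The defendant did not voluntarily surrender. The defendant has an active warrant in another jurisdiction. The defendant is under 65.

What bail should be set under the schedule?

$30555

Base amounts from the schedule: tax evasion $14300; check fraud $29100; obstruction of justice $25500.
Stacking rule: use the highest base only. Highest is check fraud at $29100. Combined base = $29100.
Defendant has an active warrant in another jurisdiction (+5%): $29100 × 1.05 = $30555.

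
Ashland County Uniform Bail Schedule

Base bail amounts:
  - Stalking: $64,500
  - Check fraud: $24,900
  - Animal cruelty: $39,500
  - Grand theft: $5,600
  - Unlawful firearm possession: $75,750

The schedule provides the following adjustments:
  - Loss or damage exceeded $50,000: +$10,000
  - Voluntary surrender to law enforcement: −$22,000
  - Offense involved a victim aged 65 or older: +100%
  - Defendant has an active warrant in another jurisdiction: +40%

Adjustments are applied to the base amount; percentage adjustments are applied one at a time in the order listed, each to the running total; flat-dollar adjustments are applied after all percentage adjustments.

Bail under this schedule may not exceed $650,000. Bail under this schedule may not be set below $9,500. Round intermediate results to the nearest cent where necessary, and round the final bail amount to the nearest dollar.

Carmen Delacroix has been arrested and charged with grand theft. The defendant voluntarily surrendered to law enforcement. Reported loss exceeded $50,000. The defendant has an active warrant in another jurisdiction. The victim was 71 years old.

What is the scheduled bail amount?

Base amounts from the schedule: grand theft $5,600.
Single charge. Combined base = $5,600.
Offense involved a victim aged 65 or older (+100%): $5,600 × 2 = $11,200.
Defendant has an active warrant in another jurisdiction (+40%): $11,200 × 1.4 = $15,680.
Loss or damage exceeded $50,000 (+$10,000 flat): $15,680 + $10,000 = $25,680.
Voluntary surrender to law enforcement (−$22,000 flat): $25,680 − $22,000 = $3,680.
$3,680 is within the $650,000 maximum.
Result $3,680 is below the minimum of $9,500; bail is set at the minimum $9,500.

$9,500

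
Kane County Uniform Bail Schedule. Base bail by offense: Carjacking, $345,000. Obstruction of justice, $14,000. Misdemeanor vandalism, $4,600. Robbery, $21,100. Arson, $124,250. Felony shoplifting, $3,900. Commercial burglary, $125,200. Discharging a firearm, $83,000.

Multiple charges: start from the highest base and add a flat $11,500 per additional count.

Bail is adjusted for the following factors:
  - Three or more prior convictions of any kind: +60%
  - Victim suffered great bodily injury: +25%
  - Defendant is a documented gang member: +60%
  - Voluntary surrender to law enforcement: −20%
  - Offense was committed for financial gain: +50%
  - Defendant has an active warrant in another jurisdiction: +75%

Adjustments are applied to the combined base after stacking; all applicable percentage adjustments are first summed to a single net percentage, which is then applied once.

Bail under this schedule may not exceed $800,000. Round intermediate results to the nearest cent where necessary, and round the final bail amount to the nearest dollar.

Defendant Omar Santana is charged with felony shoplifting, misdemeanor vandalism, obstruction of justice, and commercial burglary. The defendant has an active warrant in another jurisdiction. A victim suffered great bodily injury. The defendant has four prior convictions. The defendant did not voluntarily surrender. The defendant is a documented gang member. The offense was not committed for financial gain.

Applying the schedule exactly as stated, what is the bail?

$511,040

Base amounts from the schedule: felony shoplifting $3,900; misdemeanor vandalism $4,600; obstruction of justice $14,000; commercial burglary $125,200.
Stacking rule: highest base plus $11,500 per additional charge. Highest is commercial burglary at $125,200; 3 additional charges → +$34,500. Combined base = $159,700.
Net percentage adjustment: +60% +25% +60% +75% = +220%. $159,700 × 3.2 = $511,040.
$511,040 is within the $800,000 maximum.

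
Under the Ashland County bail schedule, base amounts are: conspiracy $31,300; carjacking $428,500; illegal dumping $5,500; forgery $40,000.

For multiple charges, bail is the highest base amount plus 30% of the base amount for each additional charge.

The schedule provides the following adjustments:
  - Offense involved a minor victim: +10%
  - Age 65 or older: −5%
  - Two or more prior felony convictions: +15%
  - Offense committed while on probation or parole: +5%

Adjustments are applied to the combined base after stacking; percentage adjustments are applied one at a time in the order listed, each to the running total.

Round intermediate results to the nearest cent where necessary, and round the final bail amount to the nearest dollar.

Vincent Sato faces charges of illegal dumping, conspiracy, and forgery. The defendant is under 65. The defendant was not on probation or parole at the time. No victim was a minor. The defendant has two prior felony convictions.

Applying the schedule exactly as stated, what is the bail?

$58,696

Base amounts from the schedule: illegal dumping $5,500; conspiracy $31,300; forgery $40,000.
Stacking rule: highest base plus 30% of each additional charge. Highest is forgery at $40,000. Additional: $5,500 × 30% = $1,650; $31,300 × 30% = $9,390. Combined base = $40,000 + $11,040 = $51,040.
Two or more prior felony convictions (+15%): $51,040 × 1.15 = $58,696.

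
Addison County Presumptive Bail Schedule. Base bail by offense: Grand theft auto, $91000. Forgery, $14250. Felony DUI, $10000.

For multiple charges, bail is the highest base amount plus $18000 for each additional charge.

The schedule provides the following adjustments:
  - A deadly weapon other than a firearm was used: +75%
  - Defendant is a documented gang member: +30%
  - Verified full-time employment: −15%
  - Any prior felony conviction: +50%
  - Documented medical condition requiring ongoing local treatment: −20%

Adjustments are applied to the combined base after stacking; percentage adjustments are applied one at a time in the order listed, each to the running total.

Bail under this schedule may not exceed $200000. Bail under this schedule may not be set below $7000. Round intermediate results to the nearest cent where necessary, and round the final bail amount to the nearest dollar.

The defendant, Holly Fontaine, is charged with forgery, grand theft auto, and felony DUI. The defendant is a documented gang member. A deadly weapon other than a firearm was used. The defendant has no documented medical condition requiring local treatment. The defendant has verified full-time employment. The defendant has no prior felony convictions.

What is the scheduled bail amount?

$200000

Base amounts from the schedule: forgery $14250; grand theft auto $91000; felony DUI $10000.
Stacking rule: highest base plus $18000 per additional charge. Highest is grand theft auto at $91000; 2 additional charges → +$36000. Combined base = $127000.
A deadly weapon other than a firearm was used (+75%): $127000 × 1.75 = $222250.
Defendant is a documented gang member (+30%): $222250 × 1.3 = $288925.
Verified full-time employment (−15%): $288925 × 0.85 = $245586.25.
Result $245586.25 exceeds the maximum of $200000; bail is capped at $200000.
$200000 is at or above the $7000 minimum.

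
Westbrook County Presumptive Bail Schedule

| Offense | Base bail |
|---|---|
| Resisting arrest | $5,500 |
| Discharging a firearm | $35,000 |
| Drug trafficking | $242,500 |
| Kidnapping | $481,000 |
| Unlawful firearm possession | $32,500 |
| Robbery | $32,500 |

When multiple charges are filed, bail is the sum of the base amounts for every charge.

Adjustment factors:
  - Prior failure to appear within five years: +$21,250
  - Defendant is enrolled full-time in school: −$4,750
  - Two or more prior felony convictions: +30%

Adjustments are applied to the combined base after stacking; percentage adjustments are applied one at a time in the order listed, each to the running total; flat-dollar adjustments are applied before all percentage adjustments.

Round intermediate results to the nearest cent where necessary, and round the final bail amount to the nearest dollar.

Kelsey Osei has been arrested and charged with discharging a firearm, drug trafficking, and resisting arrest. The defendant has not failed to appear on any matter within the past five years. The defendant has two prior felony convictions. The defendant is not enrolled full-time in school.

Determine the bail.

Base amounts from the schedule: discharging a firearm $35,000; drug trafficking $242,500; resisting arrest $5,500.
Stacking rule: sum of all bases. $35,000 + $242,500 + $5,500 = $283,000.
Two or more prior felony convictions (+30%): $283,000 × 1.3 = $367,900.

$367,900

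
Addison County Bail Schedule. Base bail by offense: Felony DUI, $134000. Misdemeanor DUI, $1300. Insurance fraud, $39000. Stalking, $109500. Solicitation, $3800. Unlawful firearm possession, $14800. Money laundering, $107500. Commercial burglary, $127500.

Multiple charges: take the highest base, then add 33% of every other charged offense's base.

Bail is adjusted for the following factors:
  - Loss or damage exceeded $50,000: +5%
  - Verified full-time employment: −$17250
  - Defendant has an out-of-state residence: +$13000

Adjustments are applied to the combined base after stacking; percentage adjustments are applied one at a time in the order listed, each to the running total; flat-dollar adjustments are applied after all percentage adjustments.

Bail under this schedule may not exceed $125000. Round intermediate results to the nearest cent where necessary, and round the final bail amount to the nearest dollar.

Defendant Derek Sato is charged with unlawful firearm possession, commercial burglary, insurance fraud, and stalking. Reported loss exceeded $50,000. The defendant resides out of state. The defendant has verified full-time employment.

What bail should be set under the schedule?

$125000

Base amounts from the schedule: unlawful firearm possession $14800; commercial burglary $127500; insurance fraud $39000; stalking $109500.
Stacking rule: highest base plus 33% of each additional charge. Highest is commercial burglary at $127500. Additional: $14800 × 33% = $4884; $39000 × 33% = $12870; $109500 × 33% = $36135. Combined base = $127500 + $53889 = $181389.
Loss or damage exceeded $50,000 (+5%): $181389 × 1.05 = $190458.45.
Verified full-time employment (−$17250 flat): $190458.45 − $17250 = $173208.45.
Defendant has an out-of-state residence (+$13000 flat): $173208.45 + $13000 = $186208.45.
Result $186208.45 exceeds the maximum of $125000; bail is capped at $125000.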